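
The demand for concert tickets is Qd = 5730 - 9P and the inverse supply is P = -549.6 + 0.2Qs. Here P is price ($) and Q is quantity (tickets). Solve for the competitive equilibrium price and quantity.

In direct form, Qs = 2748 + 5P.
The market clears where 5730 - 9P = 2748 + 5P. Rearranging, 14P = 2982, hence P* = 213.
From the demand curve, Q* = 5730 - 9(213) = 3813.

P* = 213, Q* = 3813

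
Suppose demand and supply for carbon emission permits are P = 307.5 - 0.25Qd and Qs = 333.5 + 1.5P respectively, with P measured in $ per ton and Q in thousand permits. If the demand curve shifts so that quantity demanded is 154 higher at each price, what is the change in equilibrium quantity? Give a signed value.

Solving each curve for Q: Qd = 1230 - 4P.
Set Qd = Qs: 1230 - 4P = 333.5 + 1.5P, so 896.5 = 5.5P and P* = 163.
Then Q* = 1230 - 4(163) = 578.
After the shift, demand is Qd = 1384 - 4P.
Re-solving, 5.5P = 1050.5 gives P = 191 and Q = 620.
ΔQ = 620 - 578 = 42.

ΔQ = 42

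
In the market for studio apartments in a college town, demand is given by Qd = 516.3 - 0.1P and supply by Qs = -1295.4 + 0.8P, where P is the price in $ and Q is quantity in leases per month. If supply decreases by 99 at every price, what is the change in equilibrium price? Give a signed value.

ΔP = 110

Equating demand and supply, 516.3 - 0.1P = -1295.4 + 0.8P gives 0.9P = 1811.7, so P* = 2013.
Then Q* = 516.3 - 0.1(2013) = 315.
After the shift, supply is Qs = -1394.4 + 0.8P.
The new intersection has 1910.7 = 0.9P, i.e. P = 2123, Q = 304.
ΔP = 2123 - 2013 = 110.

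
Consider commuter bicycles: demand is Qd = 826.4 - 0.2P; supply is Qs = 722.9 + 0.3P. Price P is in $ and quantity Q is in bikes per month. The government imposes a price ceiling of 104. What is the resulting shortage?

Shortage = 51.5

With P fixed at 104, quantity demanded is 805.6 and quantity supplied is 754.1.
Shortage = Qd - Qs = 805.6 - 754.1 = 51.5.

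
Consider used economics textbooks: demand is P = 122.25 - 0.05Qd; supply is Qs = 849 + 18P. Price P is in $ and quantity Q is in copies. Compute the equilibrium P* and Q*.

P* = 42, Q* = 1605

Solving each curve for Q: Qd = 2445 - 20P.
Set Qd = Qs: 2445 - 20P = 849 + 18P, so 1596 = 38P and P* = 42.
From the demand curve, Q* = 2445 - 20(42) = 1605.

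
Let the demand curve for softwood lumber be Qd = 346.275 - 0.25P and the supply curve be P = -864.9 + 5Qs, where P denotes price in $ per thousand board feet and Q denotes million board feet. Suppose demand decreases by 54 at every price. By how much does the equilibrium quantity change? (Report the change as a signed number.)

ΔQ = -24

Inverting to quantity form: Qs = 172.98 + 0.2P.
The market clears where 346.275 - 0.25P = 172.98 + 0.2P. Rearranging, 0.45P = 173.295, hence P* = 385.1.
From the demand curve, Q* = 346.275 - 0.25(385.1) = 250.
After the shift, demand is Qd = 292.275 - 0.25P.
New equilibrium: 119.295 = 0.45P, so P = 265.1 and Q = 226.
ΔQ = 226 - 250 = -24.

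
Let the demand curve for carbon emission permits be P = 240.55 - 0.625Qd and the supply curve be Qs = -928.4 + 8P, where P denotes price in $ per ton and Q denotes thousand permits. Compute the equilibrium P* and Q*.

Inverting to quantity form: Qd = 384.88 - 1.6P.
Equating demand and supply, 384.88 - 1.6P = -928.4 + 8P gives 9.6P = 1313.28, so P* = 136.8.
Then Q* = 384.88 - 1.6(136.8) = 166.

P* = 136.8, Q* = 166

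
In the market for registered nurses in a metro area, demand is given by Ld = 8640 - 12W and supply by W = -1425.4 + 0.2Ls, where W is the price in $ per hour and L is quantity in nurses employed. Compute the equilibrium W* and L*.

W* = 89, L* = 7572

Solving each curve for L: Ls = 7127 + 5W.
The market clears where 8640 - 12W = 7127 + 5W. Rearranging, 17W = 1513, hence W* = 89.
Then L* = 8640 - 12(89) = 7572.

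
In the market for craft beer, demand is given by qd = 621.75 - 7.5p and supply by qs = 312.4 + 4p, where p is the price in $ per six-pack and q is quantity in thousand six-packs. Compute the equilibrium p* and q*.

Set qd = qs: 621.75 - 7.5p = 312.4 + 4p, so 309.35 = 11.5p and p* = 26.9.
Then q* = 621.75 - 7.5(26.9) = 420.

p* = 26.9, q* = 420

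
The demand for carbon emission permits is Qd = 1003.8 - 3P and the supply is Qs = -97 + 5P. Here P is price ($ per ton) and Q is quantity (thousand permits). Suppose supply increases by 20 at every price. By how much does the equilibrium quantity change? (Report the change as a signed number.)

ΔQ = 7.5

Equating demand and supply, 1003.8 - 3P = -97 + 5P gives 8P = 1100.8, so P* = 137.6.
From the demand curve, Q* = 1003.8 - 3(137.6) = 591.
After the shift, supply is Qs = -77 + 5P.
New equilibrium: 1080.8 = 8P, so P = 135.1 and Q = 598.5.
ΔQ = 598.5 - 591 = 7.5.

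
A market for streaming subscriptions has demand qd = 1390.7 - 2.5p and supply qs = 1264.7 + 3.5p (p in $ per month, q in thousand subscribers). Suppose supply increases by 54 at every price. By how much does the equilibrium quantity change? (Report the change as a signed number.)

Δq = 22.5

Set qd = qs: 1390.7 - 2.5p = 1264.7 + 3.5p, so 126 = 6p and p* = 21.
Plugging p* into demand: q* = 1390.7 - 2.5(21) = 1338.2.
After the shift, supply is qs = 1318.7 + 3.5p.
New equilibrium: 72 = 6p, so p = 12 and q = 1360.7.
Δq = 1360.7 - 1338.2 = 22.5.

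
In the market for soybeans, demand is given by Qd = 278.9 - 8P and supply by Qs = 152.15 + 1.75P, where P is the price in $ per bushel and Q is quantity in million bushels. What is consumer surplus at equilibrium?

Consumer surplus = 1911.875625

Set Qd = Qs: 278.9 - 8P = 152.15 + 1.75P, so 126.75 = 9.75P and P* = 13.
Plugging P* into demand: Q* = 278.9 - 8(13) = 174.9.
Demand choke price (Qd = 0): P = 278.9/8 = 34.8625. Consumer surplus = ½ × (34.8625 - 13) × 174.9 = 1911.875625.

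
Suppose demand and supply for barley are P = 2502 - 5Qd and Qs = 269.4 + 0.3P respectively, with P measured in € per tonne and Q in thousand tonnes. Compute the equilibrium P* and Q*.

In direct form, Qd = 500.4 - 0.2P.
At equilibrium Qd = Qs, so 500.4 - 0.2P = 269.4 + 0.3P; collecting terms, 231 = 0.5P and P* = 462.
From the demand curve, Q* = 500.4 - 0.2(462) = 408.

P* = 462, Q* = 408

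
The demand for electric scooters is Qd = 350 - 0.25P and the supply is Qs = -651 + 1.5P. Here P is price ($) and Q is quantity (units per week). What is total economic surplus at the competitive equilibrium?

The market clears where 350 - 0.25P = -651 + 1.5P. Rearranging, 1.75P = 1001, hence P* = 572.
From the demand curve, Q* = 350 - 0.25(572) = 207.
Demand choke price = 1400; supply choke price = 434. CS = ½(1400 - 572)(207) = 85698; PS = ½(572 - 434)(207) = 14283. Total surplus = 99981.

Total surplus = 99981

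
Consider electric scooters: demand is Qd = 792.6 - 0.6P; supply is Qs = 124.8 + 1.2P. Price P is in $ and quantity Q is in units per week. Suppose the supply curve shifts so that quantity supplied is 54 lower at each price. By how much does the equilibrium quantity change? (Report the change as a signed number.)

ΔQ = -18

Equating demand and supply, 792.6 - 0.6P = 124.8 + 1.2P gives 1.8P = 667.8, so P* = 371.
From the demand curve, Q* = 792.6 - 0.6(371) = 570.
After the shift, supply is Qs = 70.8 + 1.2P.
Re-solving, 1.8P = 721.8 gives P = 401 and Q = 552.
ΔQ = 552 - 570 = -18.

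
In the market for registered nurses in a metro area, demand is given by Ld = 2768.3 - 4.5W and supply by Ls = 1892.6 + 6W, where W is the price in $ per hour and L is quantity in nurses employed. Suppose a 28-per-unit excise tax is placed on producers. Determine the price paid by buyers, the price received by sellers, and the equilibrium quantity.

W_b = 99.4, W_s = 71.4, L = 2321

Producers keep W_s = W_b - 28 per unit, so supply in terms of the buyer price is Ls = 1724.6 + 6W_b.
Market clearing requires 2768.3 - 4.5W_b = 1724.6 + 6W_b; hence 1043.7 = 10.5W_b and W_b = 99.4.
So W_s = 71.4 and the quantity traded is L = 2768.3 - 4.5(99.4) = 2321.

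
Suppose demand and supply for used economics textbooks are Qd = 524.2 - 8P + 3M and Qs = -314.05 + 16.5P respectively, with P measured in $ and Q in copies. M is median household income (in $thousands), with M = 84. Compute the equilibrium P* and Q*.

With M = 84, demand is Qd = 776.2 - 8P.
Set Qd = Qs: 776.2 - 8P = -314.05 + 16.5P, so 1090.25 = 24.5P and P* = 44.5.
Substitute back: Q* = 776.2 - 8(44.5) = 420.2.

P* = 44.5, Q* = 420.2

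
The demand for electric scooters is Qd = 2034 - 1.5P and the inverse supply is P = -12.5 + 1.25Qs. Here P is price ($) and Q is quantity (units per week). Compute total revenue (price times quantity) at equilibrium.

Total revenue = 628320

Inverting to quantity form: Qs = 10 + 0.8P.
The market clears where 2034 - 1.5P = 10 + 0.8P. Rearranging, 2.3P = 2024, hence P* = 880.
Then Q* = 2034 - 1.5(880) = 714.
Total revenue = P* × Q* = 880 × 714 = 628320.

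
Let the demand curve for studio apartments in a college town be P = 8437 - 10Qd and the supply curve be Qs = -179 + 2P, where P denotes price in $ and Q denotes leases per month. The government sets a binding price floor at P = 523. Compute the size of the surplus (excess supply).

Inverting to quantity form: Qd = 843.7 - 0.1P.
Evaluating both curves at the floor price 523 gives Qd = 791.4, Qs = 867.
Surplus = Qs - Qd = 867 - 791.4 = 75.6.

Surplus = 75.6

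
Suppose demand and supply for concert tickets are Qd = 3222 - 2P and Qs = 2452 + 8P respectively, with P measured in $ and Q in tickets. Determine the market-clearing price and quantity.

P* = 77, Q* = 3068

The market clears where 3222 - 2P = 2452 + 8P. Rearranging, 10P = 770, hence P* = 77.
Substitute back: Q* = 3222 - 2(77) = 3068.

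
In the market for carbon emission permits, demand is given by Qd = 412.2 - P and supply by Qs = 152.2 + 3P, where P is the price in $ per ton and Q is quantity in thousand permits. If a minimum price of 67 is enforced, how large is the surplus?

With P fixed at 67, quantity demanded is 345.2 and quantity supplied is 353.2.
Surplus = Qs - Qd = 353.2 - 345.2 = 8.

Surplus = 8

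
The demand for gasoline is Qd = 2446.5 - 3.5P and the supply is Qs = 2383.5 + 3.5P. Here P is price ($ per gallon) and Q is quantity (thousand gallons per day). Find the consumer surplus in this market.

Consumer surplus = 833175

Set Qd = Qs: 2446.5 - 3.5P = 2383.5 + 3.5P, so 63 = 7P and P* = 9.
Substitute back: Q* = 2446.5 - 3.5(9) = 2415.
Demand choke price (Qd = 0): P = 2446.5/3.5 = 699. Consumer surplus = ½ × (699 - 9) × 2415 = 833175.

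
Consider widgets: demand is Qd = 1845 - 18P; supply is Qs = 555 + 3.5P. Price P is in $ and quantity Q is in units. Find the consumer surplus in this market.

Consumer surplus = 16256.25

Set Qd = Qs: 1845 - 18P = 555 + 3.5P, so 1290 = 21.5P and P* = 60.
Substitute back: Q* = 1845 - 18(60) = 765.
Demand choke price (Qd = 0): P = 1845/18 = 102.5. Consumer surplus = ½ × (102.5 - 60) × 765 = 16256.25.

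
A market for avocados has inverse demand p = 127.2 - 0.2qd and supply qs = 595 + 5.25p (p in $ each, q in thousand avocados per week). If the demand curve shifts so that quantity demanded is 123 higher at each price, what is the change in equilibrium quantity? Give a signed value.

In direct form, qd = 636 - 5p.
At equilibrium qd = qs, so 636 - 5p = 595 + 5.25p; collecting terms, 41 = 10.25p and p* = 4.
Plugging p* into demand: q* = 636 - 5(4) = 616.
After the shift, demand is qd = 759 - 5p.
Re-solving, 10.25p = 164 gives p = 16 and q = 679.
Δq = 679 - 616 = 63.

Δq = 63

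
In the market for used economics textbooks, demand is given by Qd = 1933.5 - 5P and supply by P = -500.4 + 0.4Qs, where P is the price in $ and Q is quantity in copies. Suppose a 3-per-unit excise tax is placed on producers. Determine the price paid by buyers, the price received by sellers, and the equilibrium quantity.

P_b = 92, P_s = 89, Q = 1473.5

In direct form, Qs = 1251 + 2.5P.
The tax drives a wedge P_b - P_s = 3. Substituting P_s = P_b - 3 into supply: Qs = 1243.5 + 2.5P_b.
Set Qd = Qs: 1933.5 - 5P_b = 1243.5 + 2.5P_b, so 690 = 7.5P_b and P_b = 92.
Then P_s = 92 - 3 = 89 and Q = 1933.5 - 5(92) = 1473.5.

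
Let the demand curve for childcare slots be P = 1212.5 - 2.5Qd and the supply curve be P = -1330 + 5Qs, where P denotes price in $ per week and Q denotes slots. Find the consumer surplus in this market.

Consumer surplus = 143651.25

Inverting to quantity form: Qd = 485 - 0.4P and Qs = 266 + 0.2P.
Set Qd = Qs: 485 - 0.4P = 266 + 0.2P, so 219 = 0.6P and P* = 365.
From the demand curve, Q* = 485 - 0.4(365) = 339.
Demand choke price (Qd = 0): P = 485/0.4 = 1212.5. Consumer surplus = ½ × (1212.5 - 365) × 339 = 143651.25.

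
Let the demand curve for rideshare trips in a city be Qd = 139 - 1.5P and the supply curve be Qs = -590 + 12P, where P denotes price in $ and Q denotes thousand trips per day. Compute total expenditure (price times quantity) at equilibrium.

At equilibrium Qd = Qs, so 139 - 1.5P = -590 + 12P; collecting terms, 729 = 13.5P and P* = 54.
Then Q* = 139 - 1.5(54) = 58.
Total expenditure = P* × Q* = 54 × 58 = 3132.

Total expenditure = 3132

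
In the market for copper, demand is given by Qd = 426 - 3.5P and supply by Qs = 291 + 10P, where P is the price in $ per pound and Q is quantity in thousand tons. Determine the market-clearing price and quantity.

Equating demand and supply, 426 - 3.5P = 291 + 10P gives 13.5P = 135, so P* = 10.
From the demand curve, Q* = 426 - 3.5(10) = 391.

P* = 10, Q* = 391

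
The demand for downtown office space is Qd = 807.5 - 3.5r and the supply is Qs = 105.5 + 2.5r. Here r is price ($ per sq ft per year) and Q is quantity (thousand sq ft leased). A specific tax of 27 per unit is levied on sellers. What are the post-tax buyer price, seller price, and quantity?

The tax drives a wedge r_b - r_s = 27. Substituting r_s = r_b - 27 into supply: Qs = 38 + 2.5r_b.
Equate demand and the shifted supply: 807.5 - 3.5r_b = 38 + 2.5r_b, giving 6r_b = 769.5, so r_b = 128.25.
So r_s = 101.25 and the quantity traded is Q = 807.5 - 3.5(128.25) = 358.625.

r_b = 128.25, r_s = 101.25, Q = 358.625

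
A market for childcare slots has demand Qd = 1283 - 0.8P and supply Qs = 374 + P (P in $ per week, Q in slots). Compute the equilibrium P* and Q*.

P* = 505, Q* = 879

Equating demand and supply, 1283 - 0.8P = 374 + P gives 1.8P = 909, so P* = 505.
From the demand curve, Q* = 1283 - 0.8(505) = 879.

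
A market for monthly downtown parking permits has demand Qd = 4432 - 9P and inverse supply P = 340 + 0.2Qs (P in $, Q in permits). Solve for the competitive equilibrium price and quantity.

Inverting to quantity form: Qs = -1700 + 5P.
Set Qd = Qs: 4432 - 9P = -1700 + 5P, so 6132 = 14P and P* = 438.
Substitute back: Q* = 4432 - 9(438) = 490.

P* = 438, Q* = 490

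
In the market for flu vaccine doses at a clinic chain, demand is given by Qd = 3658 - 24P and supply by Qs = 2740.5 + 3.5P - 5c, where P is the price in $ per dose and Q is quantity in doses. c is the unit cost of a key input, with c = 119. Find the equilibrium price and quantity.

With c = 119, supply is Qs = 2145.5 + 3.5P.
The market clears where 3658 - 24P = 2145.5 + 3.5P. Rearranging, 27.5P = 1512.5, hence P* = 55.
Plugging P* into demand: Q* = 3658 - 24(55) = 2338.

P* = 55, Q* = 2338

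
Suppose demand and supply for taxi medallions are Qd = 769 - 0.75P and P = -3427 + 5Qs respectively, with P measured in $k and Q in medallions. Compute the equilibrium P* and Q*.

Rewriting in direct form: Qs = 685.4 + 0.2P.
The market clears where 769 - 0.75P = 685.4 + 0.2P. Rearranging, 0.95P = 83.6, hence P* = 88.
Then Q* = 769 - 0.75(88) = 703.

P* = 88, Q* = 703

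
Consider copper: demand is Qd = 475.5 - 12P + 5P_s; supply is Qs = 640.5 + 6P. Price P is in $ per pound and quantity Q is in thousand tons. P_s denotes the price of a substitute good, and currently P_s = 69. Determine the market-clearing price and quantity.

P* = 10, Q* = 700.5

With P_s = 69, demand is Qd = 820.5 - 12P.
Equating demand and supply, 820.5 - 12P = 640.5 + 6P gives 18P = 180, so P* = 10.
Plugging P* into demand: Q* = 820.5 - 12(10) = 700.5.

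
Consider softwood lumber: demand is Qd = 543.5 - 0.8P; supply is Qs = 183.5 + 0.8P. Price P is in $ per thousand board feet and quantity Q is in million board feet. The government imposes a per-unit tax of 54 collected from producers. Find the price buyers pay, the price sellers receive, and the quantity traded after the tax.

Producers keep P_s = P_b - 54 per unit, so supply in terms of the buyer price is Qs = 140.3 + 0.8P_b.
Equate demand and the shifted supply: 543.5 - 0.8P_b = 140.3 + 0.8P_b, giving 1.6P_b = 403.2, so P_b = 252.
Then P_s = 252 - 54 = 198 and Q = 543.5 - 0.8(252) = 341.9.

P_b = 252, P_s = 198, Q = 341.9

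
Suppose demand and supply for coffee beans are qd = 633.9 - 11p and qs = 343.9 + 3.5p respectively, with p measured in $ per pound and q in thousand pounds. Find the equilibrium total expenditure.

Total expenditure = 8278

The market clears where 633.9 - 11p = 343.9 + 3.5p. Rearranging, 14.5p = 290, hence p* = 20.
Substitute back: q* = 633.9 - 11(20) = 413.9.
Total expenditure = p* × q* = 20 × 413.9 = 8278.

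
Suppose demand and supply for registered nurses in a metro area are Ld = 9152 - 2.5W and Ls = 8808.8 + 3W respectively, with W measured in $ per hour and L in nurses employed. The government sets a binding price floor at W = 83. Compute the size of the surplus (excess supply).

Surplus = 113.3

With W fixed at 83, quantity demanded is 8944.5 and quantity supplied is 9057.8.
Surplus = Ls - Ld = 9057.8 - 8944.5 = 113.3.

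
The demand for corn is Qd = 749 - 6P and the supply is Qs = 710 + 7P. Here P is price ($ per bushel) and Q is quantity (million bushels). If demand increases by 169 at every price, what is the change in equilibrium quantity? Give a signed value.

ΔQ = 91

Equating demand and supply, 749 - 6P = 710 + 7P gives 13P = 39, so P* = 3.
Plugging P* into demand: Q* = 749 - 6(3) = 731.
After the shift, demand is Qd = 918 - 6P.
Re-solving, 13P = 208 gives P = 16 and Q = 822.
ΔQ = 822 - 731 = 91.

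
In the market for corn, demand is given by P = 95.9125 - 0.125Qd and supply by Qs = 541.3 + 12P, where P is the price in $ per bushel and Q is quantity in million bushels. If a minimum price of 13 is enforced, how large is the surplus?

Inverting to quantity form: Qd = 767.3 - 8P.
Evaluating both curves at the floor price 13 gives Qd = 663.3, Qs = 697.3.
Surplus = Qs - Qd = 697.3 - 663.3 = 34.

Surplus = 34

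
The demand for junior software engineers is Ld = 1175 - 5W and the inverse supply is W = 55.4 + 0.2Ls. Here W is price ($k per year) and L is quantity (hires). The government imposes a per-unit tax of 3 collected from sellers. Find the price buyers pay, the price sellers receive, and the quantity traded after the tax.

In direct form, Ls = -277 + 5W.
The tax drives a wedge W_b - W_s = 3. Substituting W_s = W_b - 3 into supply: Ls = -292 + 5W_b.
Equate demand and the shifted supply: 1175 - 5W_b = -292 + 5W_b, giving 10W_b = 1467, so W_b = 146.7.
Then W_s = 146.7 - 3 = 143.7 and L = 1175 - 5(146.7) = 441.5.

W_b = 146.7, W_s = 143.7, L = 441.5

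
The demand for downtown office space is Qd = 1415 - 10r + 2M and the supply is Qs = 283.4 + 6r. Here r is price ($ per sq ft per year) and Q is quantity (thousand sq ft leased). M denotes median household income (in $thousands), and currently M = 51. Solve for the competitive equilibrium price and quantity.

r* = 77.1, Q* = 746

With M = 51, demand is Qd = 1517 - 10r.
Equating demand and supply, 1517 - 10r = 283.4 + 6r gives 16r = 1233.6, so r* = 77.1.
From the demand curve, Q* = 1517 - 10(77.1) = 746.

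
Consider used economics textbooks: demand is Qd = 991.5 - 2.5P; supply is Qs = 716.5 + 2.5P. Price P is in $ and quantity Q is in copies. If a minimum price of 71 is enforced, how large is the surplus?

With P fixed at 71, quantity demanded is 814 and quantity supplied is 894.
Surplus = Qs - Qd = 894 - 814 = 80.

Surplus = 80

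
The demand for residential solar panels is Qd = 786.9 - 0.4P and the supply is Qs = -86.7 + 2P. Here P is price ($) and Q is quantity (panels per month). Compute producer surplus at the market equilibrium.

Producer surplus = 102816.4225

At equilibrium Qd = Qs, so 786.9 - 0.4P = -86.7 + 2P; collecting terms, 873.6 = 2.4P and P* = 364.
Then Q* = 786.9 - 0.4(364) = 641.3.
Supply choke price (Qs = 0): P = 43.35. Producer surplus = ½ × (364 - 43.35) × 641.3 = 102816.4225.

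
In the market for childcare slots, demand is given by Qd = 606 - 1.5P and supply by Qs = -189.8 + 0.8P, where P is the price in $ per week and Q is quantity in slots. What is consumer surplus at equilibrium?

Equating demand and supply, 606 - 1.5P = -189.8 + 0.8P gives 2.3P = 795.8, so P* = 346.
From the demand curve, Q* = 606 - 1.5(346) = 87.
Demand choke price (Qd = 0): P = 606/1.5 = 404. Consumer surplus = ½ × (404 - 346) × 87 = 2523.

Consumer surplus = 2523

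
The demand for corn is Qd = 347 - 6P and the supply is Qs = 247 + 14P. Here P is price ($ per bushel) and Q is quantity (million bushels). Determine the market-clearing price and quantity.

At equilibrium Qd = Qs, so 347 - 6P = 247 + 14P; collecting terms, 100 = 20P and P* = 5.
From the demand curve, Q* = 347 - 6(5) = 317.

P* = 5, Q* = 317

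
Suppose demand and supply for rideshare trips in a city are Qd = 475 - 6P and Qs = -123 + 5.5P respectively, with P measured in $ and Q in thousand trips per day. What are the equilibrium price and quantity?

P* = 52, Q* = 163

The market clears where 475 - 6P = -123 + 5.5P. Rearranging, 11.5P = 598, hence P* = 52.
Substitute back: Q* = 475 - 6(52) = 163.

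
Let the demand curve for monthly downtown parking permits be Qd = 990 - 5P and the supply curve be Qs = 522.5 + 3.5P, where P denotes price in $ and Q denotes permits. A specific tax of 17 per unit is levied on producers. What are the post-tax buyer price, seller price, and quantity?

P_b = 62, P_s = 45, Q = 680

The tax drives a wedge P_b - P_s = 17. Substituting P_s = P_b - 17 into supply: Qs = 463 + 3.5P_b.
Set Qd = Qs: 990 - 5P_b = 463 + 3.5P_b, so 527 = 8.5P_b and P_b = 62.
So P_s = 45 and the quantity traded is Q = 990 - 5(62) = 680.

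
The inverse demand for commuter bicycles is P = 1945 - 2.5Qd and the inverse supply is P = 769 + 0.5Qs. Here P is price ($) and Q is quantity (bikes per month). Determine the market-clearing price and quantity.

P* = 965, Q* = 392

Inverting to quantity form: Qd = 778 - 0.4P and Qs = -1538 + 2P.
The market clears where 778 - 0.4P = -1538 + 2P. Rearranging, 2.4P = 2316, hence P* = 965.
Then Q* = 778 - 0.4(965) = 392.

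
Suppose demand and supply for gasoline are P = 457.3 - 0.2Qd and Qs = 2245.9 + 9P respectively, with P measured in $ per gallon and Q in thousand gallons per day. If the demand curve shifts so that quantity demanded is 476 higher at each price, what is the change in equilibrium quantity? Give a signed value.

Rewriting in direct form: Qd = 2286.5 - 5P.
The market clears where 2286.5 - 5P = 2245.9 + 9P. Rearranging, 14P = 40.6, hence P* = 2.9.
Substitute back: Q* = 2286.5 - 5(2.9) = 2272.
After the shift, demand is Qd = 2762.5 - 5P.
Re-solving, 14P = 516.6 gives P = 36.9 and Q = 2578.
ΔQ = 2578 - 2272 = 306.

ΔQ = 306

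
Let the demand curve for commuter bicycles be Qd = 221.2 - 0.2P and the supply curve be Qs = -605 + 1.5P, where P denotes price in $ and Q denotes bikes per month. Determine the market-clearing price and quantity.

P* = 486, Q* = 124

Set Qd = Qs: 221.2 - 0.2P = -605 + 1.5P, so 826.2 = 1.7P and P* = 486.
Then Q* = 221.2 - 0.2(486) = 124.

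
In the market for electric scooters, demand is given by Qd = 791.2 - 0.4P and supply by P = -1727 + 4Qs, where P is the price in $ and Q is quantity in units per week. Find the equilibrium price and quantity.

Solving each curve for Q: Qs = 431.75 + 0.25P.
The market clears where 791.2 - 0.4P = 431.75 + 0.25P. Rearranging, 0.65P = 359.45, hence P* = 553.
Then Q* = 791.2 - 0.4(553) = 570.

P* = 553, Q* = 570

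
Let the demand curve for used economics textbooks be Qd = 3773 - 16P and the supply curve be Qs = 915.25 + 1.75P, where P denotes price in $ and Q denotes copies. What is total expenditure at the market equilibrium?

Equating demand and supply, 3773 - 16P = 915.25 + 1.75P gives 17.75P = 2857.75, so P* = 161.
Substitute back: Q* = 3773 - 16(161) = 1197.
Total expenditure = P* × Q* = 161 × 1197 = 192717.

Total expenditure = 192717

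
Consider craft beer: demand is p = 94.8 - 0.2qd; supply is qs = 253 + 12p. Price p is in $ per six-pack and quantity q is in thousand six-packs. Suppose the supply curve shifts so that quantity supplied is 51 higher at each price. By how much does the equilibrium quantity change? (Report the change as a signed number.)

Δq = 15

In direct form, qd = 474 - 5p.
Equating demand and supply, 474 - 5p = 253 + 12p gives 17p = 221, so p* = 13.
Plugging p* into demand: q* = 474 - 5(13) = 409.
After the shift, supply is qs = 304 + 12p.
The new intersection has 170 = 17p, i.e. p = 10, q = 424.
Δq = 424 - 409 = 15.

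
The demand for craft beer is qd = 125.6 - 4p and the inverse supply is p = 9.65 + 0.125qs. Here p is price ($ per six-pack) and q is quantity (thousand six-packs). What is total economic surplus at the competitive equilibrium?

Total surplus = 630.75

In direct form, qs = -77.2 + 8p.
Equating demand and supply, 125.6 - 4p = -77.2 + 8p gives 12p = 202.8, so p* = 16.9.
Substitute back: q* = 125.6 - 4(16.9) = 58.
Demand choke price = 31.4; supply choke price = 9.65. CS = ½(31.4 - 16.9)(58) = 420.5; PS = ½(16.9 - 9.65)(58) = 210.25. Total surplus = 630.75.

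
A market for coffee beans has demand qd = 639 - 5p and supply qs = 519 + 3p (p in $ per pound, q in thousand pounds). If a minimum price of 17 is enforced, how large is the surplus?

Surplus = 16

Evaluating both curves at the floor price 17 gives qd = 554, qs = 570.
Surplus = qs - qd = 570 - 554 = 16.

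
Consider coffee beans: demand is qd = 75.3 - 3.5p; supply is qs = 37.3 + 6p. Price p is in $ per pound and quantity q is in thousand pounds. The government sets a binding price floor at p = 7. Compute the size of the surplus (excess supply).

Evaluating both curves at the floor price 7 gives qd = 50.8, qs = 79.3.
Surplus = qs - qd = 79.3 - 50.8 = 28.5.

Surplus = 28.5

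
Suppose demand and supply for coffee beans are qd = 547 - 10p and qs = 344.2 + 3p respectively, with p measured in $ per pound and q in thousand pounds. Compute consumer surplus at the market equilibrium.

Consumer surplus = 7644.05

Set qd = qs: 547 - 10p = 344.2 + 3p, so 202.8 = 13p and p* = 15.6.
Then q* = 547 - 10(15.6) = 391.
Demand choke price (qd = 0): p = 547/10 = 54.7. Consumer surplus = ½ × (54.7 - 15.6) × 391 = 7644.05.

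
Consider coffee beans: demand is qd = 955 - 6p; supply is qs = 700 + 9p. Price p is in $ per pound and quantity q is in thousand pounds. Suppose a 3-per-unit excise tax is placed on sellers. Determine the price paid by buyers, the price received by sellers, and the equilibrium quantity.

Sellers keep p_s = p_b - 3 per unit, so supply in terms of the buyer price is qs = 673 + 9p_b.
Equate demand and the shifted supply: 955 - 6p_b = 673 + 9p_b, giving 15p_b = 282, so p_b = 18.8.
Then p_s = 18.8 - 3 = 15.8 and q = 955 - 6(18.8) = 842.2.

p_b = 18.8, p_s = 15.8, q = 842.2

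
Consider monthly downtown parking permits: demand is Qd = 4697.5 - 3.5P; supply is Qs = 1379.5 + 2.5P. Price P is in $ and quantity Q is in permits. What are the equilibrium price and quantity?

P* = 553, Q* = 2762

Equating demand and supply, 4697.5 - 3.5P = 1379.5 + 2.5P gives 6P = 3318, so P* = 553.
Substitute back: Q* = 4697.5 - 3.5(553) = 2762.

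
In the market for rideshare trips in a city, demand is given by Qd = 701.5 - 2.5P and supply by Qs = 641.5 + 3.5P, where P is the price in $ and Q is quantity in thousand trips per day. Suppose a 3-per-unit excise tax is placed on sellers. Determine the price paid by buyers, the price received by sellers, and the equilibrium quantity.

P_b = 11.75, P_s = 8.75, Q = 672.125

The tax drives a wedge P_b - P_s = 3. Substituting P_s = P_b - 3 into supply: Qs = 631 + 3.5P_b.
Market clearing requires 701.5 - 2.5P_b = 631 + 3.5P_b; hence 70.5 = 6P_b and P_b = 11.75.
Then P_s = 11.75 - 3 = 8.75 and Q = 701.5 - 2.5(11.75) = 672.125.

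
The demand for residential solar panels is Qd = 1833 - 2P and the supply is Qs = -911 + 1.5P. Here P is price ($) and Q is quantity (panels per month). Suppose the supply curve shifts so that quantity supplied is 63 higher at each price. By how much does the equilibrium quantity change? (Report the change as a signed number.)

Set Qd = Qs: 1833 - 2P = -911 + 1.5P, so 2744 = 3.5P and P* = 784.
Then Q* = 1833 - 2(784) = 265.
After the shift, supply is Qs = -848 + 1.5P.
New equilibrium: 2681 = 3.5P, so P = 766 and Q = 301.
ΔQ = 301 - 265 = 36.

ΔQ = 36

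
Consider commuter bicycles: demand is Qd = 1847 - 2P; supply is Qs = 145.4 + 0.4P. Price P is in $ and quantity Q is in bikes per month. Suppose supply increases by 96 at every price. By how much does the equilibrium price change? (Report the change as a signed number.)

ΔP = -40

At equilibrium Qd = Qs, so 1847 - 2P = 145.4 + 0.4P; collecting terms, 1701.6 = 2.4P and P* = 709.
Substitute back: Q* = 1847 - 2(709) = 429.
After the shift, supply is Qs = 241.4 + 0.4P.
Re-solving, 2.4P = 1605.6 gives P = 669 and Q = 509.
ΔP = 669 - 709 = -40.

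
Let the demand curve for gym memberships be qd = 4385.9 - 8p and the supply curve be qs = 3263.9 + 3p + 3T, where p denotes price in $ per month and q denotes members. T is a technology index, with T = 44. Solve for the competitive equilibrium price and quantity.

p* = 90, q* = 3665.9

With T = 44, supply is qs = 3395.9 + 3p.
Set qd = qs: 4385.9 - 8p = 3395.9 + 3p, so 990 = 11p and p* = 90.
From the demand curve, q* = 4385.9 - 8(90) = 3665.9.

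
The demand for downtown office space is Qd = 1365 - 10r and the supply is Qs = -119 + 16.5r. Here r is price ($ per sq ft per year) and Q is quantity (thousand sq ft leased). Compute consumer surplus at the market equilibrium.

Consumer surplus = 32401.25

The market clears where 1365 - 10r = -119 + 16.5r. Rearranging, 26.5r = 1484, hence r* = 56.
Substitute back: Q* = 1365 - 10(56) = 805.
Demand choke price (Qd = 0): r = 1365/10 = 136.5. Consumer surplus = ½ × (136.5 - 56) × 805 = 32401.25.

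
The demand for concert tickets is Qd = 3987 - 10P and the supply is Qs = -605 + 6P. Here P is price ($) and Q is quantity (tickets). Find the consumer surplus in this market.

Consumer surplus = 62384.45

Set Qd = Qs: 3987 - 10P = -605 + 6P, so 4592 = 16P and P* = 287.
From the demand curve, Q* = 3987 - 10(287) = 1117.
Demand choke price (Qd = 0): P = 3987/10 = 398.7. Consumer surplus = ½ × (398.7 - 287) × 1117 = 62384.45.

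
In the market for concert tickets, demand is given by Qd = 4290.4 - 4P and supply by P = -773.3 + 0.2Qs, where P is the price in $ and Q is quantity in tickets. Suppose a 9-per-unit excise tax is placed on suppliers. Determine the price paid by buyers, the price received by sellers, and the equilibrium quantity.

Solving each curve for Q: Qs = 3866.5 + 5P.
Suppliers keep P_s = P_b - 9 per unit, so supply in terms of the buyer price is Qs = 3821.5 + 5P_b.
Equate demand and the shifted supply: 4290.4 - 4P_b = 3821.5 + 5P_b, giving 9P_b = 468.9, so P_b = 52.1.
So P_s = 43.1 and the quantity traded is Q = 4290.4 - 4(52.1) = 4082.

P_b = 52.1, P_s = 43.1, Q = 4082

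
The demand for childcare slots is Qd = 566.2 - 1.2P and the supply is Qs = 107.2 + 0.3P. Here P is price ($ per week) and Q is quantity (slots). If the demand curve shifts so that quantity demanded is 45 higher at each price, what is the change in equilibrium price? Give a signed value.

ΔP = 30

Set Qd = Qs: 566.2 - 1.2P = 107.2 + 0.3P, so 459 = 1.5P and P* = 306.
From the demand curve, Q* = 566.2 - 1.2(306) = 199.
After the shift, demand is Qd = 611.2 - 1.2P.
New equilibrium: 504 = 1.5P, so P = 336 and Q = 208.
ΔP = 336 - 306 = 30.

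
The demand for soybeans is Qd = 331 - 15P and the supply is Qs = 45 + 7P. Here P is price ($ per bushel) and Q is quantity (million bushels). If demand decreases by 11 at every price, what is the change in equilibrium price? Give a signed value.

ΔP = -0.5

At equilibrium Qd = Qs, so 331 - 15P = 45 + 7P; collecting terms, 286 = 22P and P* = 13.
From the demand curve, Q* = 331 - 15(13) = 136.
After the shift, demand is Qd = 320 - 15P.
The new intersection has 275 = 22P, i.e. P = 12.5, Q = 132.5.
ΔP = 12.5 - 13 = -0.5.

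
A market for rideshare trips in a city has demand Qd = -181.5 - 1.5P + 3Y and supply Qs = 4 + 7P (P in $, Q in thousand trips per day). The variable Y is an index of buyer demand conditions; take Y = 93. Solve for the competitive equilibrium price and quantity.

P* = 11, Q* = 81

With Y = 93, demand is Qd = 97.5 - 1.5P.
The market clears where 97.5 - 1.5P = 4 + 7P. Rearranging, 8.5P = 93.5, hence P* = 11.
Plugging P* into demand: Q* = 97.5 - 1.5(11) = 81.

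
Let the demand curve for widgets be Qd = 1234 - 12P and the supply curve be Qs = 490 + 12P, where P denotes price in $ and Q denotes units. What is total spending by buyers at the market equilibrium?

Total spending by buyers = 26722

At equilibrium Qd = Qs, so 1234 - 12P = 490 + 12P; collecting terms, 744 = 24P and P* = 31.
Substitute back: Q* = 1234 - 12(31) = 862.
Total spending by buyers = P* × Q* = 31 × 862 = 26722.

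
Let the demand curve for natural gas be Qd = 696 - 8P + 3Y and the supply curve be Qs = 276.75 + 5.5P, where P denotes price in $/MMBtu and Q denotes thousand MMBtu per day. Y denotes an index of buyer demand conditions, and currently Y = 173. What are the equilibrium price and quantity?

With Y = 173, demand is Qd = 1215 - 8P.
Set Qd = Qs: 1215 - 8P = 276.75 + 5.5P, so 938.25 = 13.5P and P* = 69.5.
Then Q* = 1215 - 8(69.5) = 659.

P* = 69.5, Q* = 659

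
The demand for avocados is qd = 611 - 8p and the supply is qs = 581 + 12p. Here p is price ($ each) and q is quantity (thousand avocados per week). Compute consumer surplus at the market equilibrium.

Equating demand and supply, 611 - 8p = 581 + 12p gives 20p = 30, so p* = 1.5.
Then q* = 611 - 8(1.5) = 599.
Demand choke price (qd = 0): p = 611/8 = 76.375. Consumer surplus = ½ × (76.375 - 1.5) × 599 = 22425.0625.

Consumer surplus = 22425.0625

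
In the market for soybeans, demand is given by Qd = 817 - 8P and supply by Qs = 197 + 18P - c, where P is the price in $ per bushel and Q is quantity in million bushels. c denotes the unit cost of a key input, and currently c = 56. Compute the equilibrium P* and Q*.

P* = 26, Q* = 609

With c = 56, supply is Qs = 141 + 18P.
Equating demand and supply, 817 - 8P = 141 + 18P gives 26P = 676, so P* = 26.
From the demand curve, Q* = 817 - 8(26) = 609.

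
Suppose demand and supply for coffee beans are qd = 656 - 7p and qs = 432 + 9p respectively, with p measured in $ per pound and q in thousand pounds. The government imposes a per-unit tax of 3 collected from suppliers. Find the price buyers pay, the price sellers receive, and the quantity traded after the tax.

p_b = 15.6875, p_s = 12.6875, q = 546.1875

Suppliers keep p_s = p_b - 3 per unit, so supply in terms of the buyer price is qs = 405 + 9p_b.
Equate demand and the shifted supply: 656 - 7p_b = 405 + 9p_b, giving 16p_b = 251, so p_b = 15.6875.
Then p_s = 15.6875 - 3 = 12.6875 and q = 656 - 7(15.6875) = 546.1875.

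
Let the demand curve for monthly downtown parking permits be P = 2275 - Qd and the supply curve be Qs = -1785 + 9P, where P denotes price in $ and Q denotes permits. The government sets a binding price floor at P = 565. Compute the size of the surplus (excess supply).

Solving each curve for Q: Qd = 2275 - P.
Evaluating both curves at the floor price 565 gives Qd = 1710, Qs = 3300.
Surplus = Qs - Qd = 3300 - 1710 = 1590.

Surplus = 1590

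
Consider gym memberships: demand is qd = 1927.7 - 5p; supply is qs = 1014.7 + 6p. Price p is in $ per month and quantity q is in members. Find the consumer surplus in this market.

Consumer surplus = 228826.129

The market clears where 1927.7 - 5p = 1014.7 + 6p. Rearranging, 11p = 913, hence p* = 83.
From the demand curve, q* = 1927.7 - 5(83) = 1512.7.
Demand choke price (qd = 0): p = 1927.7/5 = 385.54. Consumer surplus = ½ × (385.54 - 83) × 1512.7 = 228826.129.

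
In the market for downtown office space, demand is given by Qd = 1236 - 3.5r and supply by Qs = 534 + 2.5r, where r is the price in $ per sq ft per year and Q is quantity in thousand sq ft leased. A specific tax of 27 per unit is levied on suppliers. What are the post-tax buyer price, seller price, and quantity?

The tax drives a wedge r_b - r_s = 27. Substituting r_s = r_b - 27 into supply: Qs = 466.5 + 2.5r_b.
Market clearing requires 1236 - 3.5r_b = 466.5 + 2.5r_b; hence 769.5 = 6r_b and r_b = 128.25.
So r_s = 101.25 and the quantity traded is Q = 1236 - 3.5(128.25) = 787.125.

r_b = 128.25, r_s = 101.25, Q = 787.125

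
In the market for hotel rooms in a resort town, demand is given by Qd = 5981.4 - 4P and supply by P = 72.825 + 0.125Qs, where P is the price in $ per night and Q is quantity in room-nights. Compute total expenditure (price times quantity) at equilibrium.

Solving each curve for Q: Qs = -582.6 + 8P.
The market clears where 5981.4 - 4P = -582.6 + 8P. Rearranging, 12P = 6564, hence P* = 547.
Then Q* = 5981.4 - 4(547) = 3793.4.
Total expenditure = P* × Q* = 547 × 3793.4 = 2074989.8.

Total expenditure = 2074989.8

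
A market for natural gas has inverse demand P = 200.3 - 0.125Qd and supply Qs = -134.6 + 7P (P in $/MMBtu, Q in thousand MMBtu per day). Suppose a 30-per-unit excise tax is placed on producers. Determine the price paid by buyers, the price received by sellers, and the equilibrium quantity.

Inverting to quantity form: Qd = 1602.4 - 8P.
Producers keep P_s = P_b - 30 per unit, so supply in terms of the buyer price is Qs = -344.6 + 7P_b.
Set Qd = Qs: 1602.4 - 8P_b = -344.6 + 7P_b, so 1947 = 15P_b and P_b = 129.8.
Then P_s = 129.8 - 30 = 99.8 and Q = 1602.4 - 8(129.8) = 564.

P_b = 129.8, P_s = 99.8, Q = 564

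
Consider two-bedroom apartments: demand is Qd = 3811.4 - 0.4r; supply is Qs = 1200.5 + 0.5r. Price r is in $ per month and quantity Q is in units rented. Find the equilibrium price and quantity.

Equating demand and supply, 3811.4 - 0.4r = 1200.5 + 0.5r gives 0.9r = 2610.9, so r* = 2901.
Plugging r* into demand: Q* = 3811.4 - 0.4(2901) = 2651.

r* = 2901, Q* = 2651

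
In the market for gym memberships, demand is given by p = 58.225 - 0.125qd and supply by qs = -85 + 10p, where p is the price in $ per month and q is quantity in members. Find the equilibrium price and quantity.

In direct form, qd = 465.8 - 8p.
Equating demand and supply, 465.8 - 8p = -85 + 10p gives 18p = 550.8, so p* = 30.6.
Plugging p* into demand: q* = 465.8 - 8(30.6) = 221.

p* = 30.6, q* = 221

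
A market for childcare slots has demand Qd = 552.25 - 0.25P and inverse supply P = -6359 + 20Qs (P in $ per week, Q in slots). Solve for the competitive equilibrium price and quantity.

P* = 781, Q* = 357

In direct form, Qs = 317.95 + 0.05P.
The market clears where 552.25 - 0.25P = 317.95 + 0.05P. Rearranging, 0.3P = 234.3, hence P* = 781.
From the demand curve, Q* = 552.25 - 0.25(781) = 357.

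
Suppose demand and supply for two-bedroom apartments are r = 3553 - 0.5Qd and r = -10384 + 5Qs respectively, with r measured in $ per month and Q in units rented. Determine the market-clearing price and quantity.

Inverting to quantity form: Qd = 7106 - 2r and Qs = 2076.8 + 0.2r.
At equilibrium Qd = Qs, so 7106 - 2r = 2076.8 + 0.2r; collecting terms, 5029.2 = 2.2r and r* = 2286.
Then Q* = 7106 - 2(2286) = 2534.

r* = 2286, Q* = 2534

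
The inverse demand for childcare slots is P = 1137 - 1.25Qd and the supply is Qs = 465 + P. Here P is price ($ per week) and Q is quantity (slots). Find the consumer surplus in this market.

Inverting to quantity form: Qd = 909.6 - 0.8P.
Equating demand and supply, 909.6 - 0.8P = 465 + P gives 1.8P = 444.6, so P* = 247.
Then Q* = 909.6 - 0.8(247) = 712.
Demand choke price (Qd = 0): P = 909.6/0.8 = 1137. Consumer surplus = ½ × (1137 - 247) × 712 = 316840.

Consumer surplus = 316840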